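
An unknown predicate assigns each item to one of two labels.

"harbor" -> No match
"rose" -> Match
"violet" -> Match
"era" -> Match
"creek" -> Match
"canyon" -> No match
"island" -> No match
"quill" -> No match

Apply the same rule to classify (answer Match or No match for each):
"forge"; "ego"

'Match' ⟺ contains 'e'.
"forge" — has 'e', hence Match.
"ego" — has 'e', hence Match.

Match, Match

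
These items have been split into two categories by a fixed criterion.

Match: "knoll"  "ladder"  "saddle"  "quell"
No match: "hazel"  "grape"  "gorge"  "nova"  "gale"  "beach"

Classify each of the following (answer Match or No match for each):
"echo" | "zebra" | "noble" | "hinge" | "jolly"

A rule that fits every label: has a double letter — true of each 'Match' example, false of each 'No match' one.

No match, No match, No match, No match, Match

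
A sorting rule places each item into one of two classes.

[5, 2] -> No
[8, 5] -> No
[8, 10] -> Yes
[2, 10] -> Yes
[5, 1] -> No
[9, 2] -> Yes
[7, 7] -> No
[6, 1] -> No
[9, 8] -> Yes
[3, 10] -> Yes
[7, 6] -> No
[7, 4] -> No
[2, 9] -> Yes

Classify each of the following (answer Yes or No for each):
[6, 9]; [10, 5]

Yes, Yes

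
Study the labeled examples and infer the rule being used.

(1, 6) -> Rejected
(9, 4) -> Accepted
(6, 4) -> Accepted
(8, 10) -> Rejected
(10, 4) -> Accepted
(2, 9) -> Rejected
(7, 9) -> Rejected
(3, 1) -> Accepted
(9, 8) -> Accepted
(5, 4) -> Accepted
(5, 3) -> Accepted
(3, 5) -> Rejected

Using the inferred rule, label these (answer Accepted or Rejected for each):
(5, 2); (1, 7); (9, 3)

Accepted, Rejected, Accepted

The simplest hypothesis consistent with all the labels is: first > second.
Accepted: (5, 2), since 5 > 2.
Rejected: (1, 7), since 1 < 7.
Accepted: (9, 3), since 9 > 3.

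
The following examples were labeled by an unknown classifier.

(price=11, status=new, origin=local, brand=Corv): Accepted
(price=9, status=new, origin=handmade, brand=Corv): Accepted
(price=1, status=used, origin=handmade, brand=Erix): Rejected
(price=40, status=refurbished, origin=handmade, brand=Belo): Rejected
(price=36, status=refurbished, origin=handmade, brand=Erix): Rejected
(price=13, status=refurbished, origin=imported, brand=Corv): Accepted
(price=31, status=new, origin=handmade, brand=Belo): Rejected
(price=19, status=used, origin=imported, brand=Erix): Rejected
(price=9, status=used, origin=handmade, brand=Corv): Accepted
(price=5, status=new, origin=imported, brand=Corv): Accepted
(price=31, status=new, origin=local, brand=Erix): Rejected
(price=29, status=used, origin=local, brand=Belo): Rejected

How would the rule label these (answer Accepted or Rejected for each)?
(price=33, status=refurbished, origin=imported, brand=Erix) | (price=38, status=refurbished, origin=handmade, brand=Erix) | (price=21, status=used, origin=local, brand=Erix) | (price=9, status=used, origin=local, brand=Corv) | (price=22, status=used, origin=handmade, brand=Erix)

Comparing the two groups points to one rule — brand is Corv.
(price=33, status=refurbished, origin=imported, brand=Erix) → brand is Erix → Rejected.
(price=38, status=refurbished, origin=handmade, brand=Erix) → brand is Erix → Rejected.
(price=21, status=used, origin=local, brand=Erix) → brand is Erix → Rejected.
(price=9, status=used, origin=local, brand=Corv) → brand is Corv → Accepted.
(price=22, status=used, origin=handmade, brand=Erix) → brand is Erix → Rejected.

Rejected, Rejected, Rejected, Accepted, Rejected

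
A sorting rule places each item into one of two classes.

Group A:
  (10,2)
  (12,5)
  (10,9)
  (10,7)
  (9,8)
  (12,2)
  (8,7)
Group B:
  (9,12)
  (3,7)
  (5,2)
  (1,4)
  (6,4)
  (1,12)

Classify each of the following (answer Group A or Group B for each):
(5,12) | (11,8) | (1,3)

The common property of the 'Group A' items is: first > second AND sum ≥ 12. No 'Group B' item has it.
Group B: (5,12), since 5 < 12, 5+12 = 17. Group A: (11,8), since 11 > 8, 11+8 = 19. Group B: (1,3), since 1 < 3, 1+3 = 4.

Group B, Group A, Group B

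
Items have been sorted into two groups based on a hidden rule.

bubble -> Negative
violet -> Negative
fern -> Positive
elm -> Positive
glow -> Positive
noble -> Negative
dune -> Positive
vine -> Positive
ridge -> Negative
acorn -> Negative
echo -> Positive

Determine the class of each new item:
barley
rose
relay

The classifier is using: length ≤ 4.
barley → length 6 → Negative. rose → length 4 → Positive. relay → length 5 → Negative.

Negative, Positive, Negative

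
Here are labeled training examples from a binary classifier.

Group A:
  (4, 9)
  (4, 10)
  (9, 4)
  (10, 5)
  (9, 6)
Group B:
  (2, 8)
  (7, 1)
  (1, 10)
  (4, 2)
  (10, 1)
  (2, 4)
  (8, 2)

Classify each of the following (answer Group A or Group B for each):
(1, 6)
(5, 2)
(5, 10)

Group B, Group B, Group A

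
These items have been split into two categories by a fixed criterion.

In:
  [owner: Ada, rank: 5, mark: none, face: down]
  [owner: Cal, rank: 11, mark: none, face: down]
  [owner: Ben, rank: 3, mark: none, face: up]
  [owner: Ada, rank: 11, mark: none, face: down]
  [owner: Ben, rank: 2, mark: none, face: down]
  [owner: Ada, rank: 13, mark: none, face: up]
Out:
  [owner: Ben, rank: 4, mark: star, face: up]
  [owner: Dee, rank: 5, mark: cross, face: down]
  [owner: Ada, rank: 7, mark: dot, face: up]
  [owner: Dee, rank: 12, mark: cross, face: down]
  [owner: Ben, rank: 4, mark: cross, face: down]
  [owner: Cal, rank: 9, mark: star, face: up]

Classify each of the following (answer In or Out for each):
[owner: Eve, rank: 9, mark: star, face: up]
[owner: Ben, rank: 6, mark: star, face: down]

Out, Out

A rule that fits every label: mark is none — true of each 'In' example, false of each 'Out' one.
Out: [owner: Eve, rank: 9, mark: star, face: up], since mark is star.
Out: [owner: Ben, rank: 6, mark: star, face: down], since mark is star.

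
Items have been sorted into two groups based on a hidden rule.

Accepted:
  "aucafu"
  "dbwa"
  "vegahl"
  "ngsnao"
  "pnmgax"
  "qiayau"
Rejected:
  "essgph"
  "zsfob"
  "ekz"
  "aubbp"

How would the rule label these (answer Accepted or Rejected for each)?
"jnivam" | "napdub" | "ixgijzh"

Accepted, Accepted, Rejected

All 'Accepted' examples share one property — even length AND contains 'a' — and every 'Rejected' example lacks it.
"jnivam": length 6, has 'a', meets the rule → Accepted. "napdub": length 6, has 'a', meets the rule → Accepted. "ixgijzh": length 7, no 'a', does not pass → Rejected.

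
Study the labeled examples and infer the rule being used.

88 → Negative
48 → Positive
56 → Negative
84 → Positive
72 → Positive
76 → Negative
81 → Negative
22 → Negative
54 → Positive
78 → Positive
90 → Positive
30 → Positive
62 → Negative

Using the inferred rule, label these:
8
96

Negative, Positive

Looking at the examples, the only property every 'Positive' case has and every 'Negative' case lacks is: multiple of 6.
Negative: 8, since 8 = 6·1 + 2.
Positive: 96, since 96 = 6·16.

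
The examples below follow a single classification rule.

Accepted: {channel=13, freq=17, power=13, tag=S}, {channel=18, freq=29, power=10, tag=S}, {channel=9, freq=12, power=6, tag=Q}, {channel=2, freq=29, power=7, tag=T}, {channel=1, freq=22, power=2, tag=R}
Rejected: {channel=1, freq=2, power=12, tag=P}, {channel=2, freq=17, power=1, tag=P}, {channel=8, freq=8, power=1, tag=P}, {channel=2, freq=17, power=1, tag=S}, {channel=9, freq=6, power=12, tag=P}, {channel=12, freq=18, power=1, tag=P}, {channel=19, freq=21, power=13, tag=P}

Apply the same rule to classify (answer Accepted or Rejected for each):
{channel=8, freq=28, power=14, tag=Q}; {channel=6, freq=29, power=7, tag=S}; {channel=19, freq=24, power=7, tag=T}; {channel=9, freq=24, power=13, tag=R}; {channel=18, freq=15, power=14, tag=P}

A rule that fits every label: tag is not P AND power ≥ 2 — true of each 'Accepted' example, false of each 'Rejected' one.
{channel=8, freq=28, power=14, tag=Q} → tag is Q, power = 14 → Accepted. {channel=6, freq=29, power=7, tag=S} → tag is S, power = 7 → Accepted. {channel=19, freq=24, power=7, tag=T} → tag is T, power = 7 → Accepted. {channel=9, freq=24, power=13, tag=R} → tag is R, power = 13 → Accepted. {channel=18, freq=15, power=14, tag=P} → tag is P, power = 14 → Rejected.

Accepted, Accepted, Accepted, Accepted, Rejected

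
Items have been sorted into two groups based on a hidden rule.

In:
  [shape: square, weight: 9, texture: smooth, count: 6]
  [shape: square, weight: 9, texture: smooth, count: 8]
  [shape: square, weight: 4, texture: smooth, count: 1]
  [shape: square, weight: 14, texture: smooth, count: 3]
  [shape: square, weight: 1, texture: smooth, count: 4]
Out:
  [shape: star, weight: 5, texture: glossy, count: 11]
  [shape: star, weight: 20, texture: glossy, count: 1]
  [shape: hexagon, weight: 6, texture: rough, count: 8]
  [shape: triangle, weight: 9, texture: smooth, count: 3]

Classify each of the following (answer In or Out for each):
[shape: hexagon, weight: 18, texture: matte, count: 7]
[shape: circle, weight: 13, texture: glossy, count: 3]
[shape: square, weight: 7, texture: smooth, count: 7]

Out, Out, In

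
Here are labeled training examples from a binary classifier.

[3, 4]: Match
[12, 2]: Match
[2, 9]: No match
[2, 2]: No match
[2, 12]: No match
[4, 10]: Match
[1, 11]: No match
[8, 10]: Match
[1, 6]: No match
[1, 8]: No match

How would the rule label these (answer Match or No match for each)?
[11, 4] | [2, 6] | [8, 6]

One predicate separates the groups cleanly: first ≥ 3.

Match, No match, Match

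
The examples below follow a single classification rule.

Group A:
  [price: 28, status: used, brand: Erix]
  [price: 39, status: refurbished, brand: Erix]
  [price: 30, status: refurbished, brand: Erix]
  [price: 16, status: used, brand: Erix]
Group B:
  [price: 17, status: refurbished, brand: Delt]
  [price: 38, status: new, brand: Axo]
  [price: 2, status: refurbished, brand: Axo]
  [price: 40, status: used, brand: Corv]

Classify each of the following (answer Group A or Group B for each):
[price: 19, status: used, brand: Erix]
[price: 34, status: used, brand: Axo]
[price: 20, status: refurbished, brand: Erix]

One predicate separates the groups cleanly: brand is Erix.
Group A: [price: 19, status: used, brand: Erix], since brand is Erix. Group B: [price: 34, status: used, brand: Axo], since brand is Axo. Group A: [price: 20, status: refurbished, brand: Erix], since brand is Erix.

Group A, Group B, Group A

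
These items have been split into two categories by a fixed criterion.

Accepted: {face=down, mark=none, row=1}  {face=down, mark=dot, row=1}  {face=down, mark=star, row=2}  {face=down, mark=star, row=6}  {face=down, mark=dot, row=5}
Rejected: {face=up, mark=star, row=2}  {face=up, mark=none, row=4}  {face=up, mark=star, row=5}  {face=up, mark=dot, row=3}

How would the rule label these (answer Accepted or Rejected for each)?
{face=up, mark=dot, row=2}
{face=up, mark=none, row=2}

Every 'Accepted' example satisfies: face is down. None of the 'Rejected' examples do.
{face=up, mark=dot, row=2} → face is up → Rejected.
{face=up, mark=none, row=2} → face is up → Rejected.

Rejected, Rejected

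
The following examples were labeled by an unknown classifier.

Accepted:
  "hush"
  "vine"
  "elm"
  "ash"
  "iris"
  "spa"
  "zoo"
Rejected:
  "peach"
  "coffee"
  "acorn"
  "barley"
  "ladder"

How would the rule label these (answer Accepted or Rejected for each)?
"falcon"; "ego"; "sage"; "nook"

Rejected, Accepted, Accepted, Accepted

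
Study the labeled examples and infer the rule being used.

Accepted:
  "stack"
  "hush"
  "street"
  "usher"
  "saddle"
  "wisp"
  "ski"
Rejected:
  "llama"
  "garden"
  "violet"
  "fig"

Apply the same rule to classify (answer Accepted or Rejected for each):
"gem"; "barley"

Rejected, Rejected

The rule appears to be: contains 's'.
"gem": Rejected (no 's').
"barley": Rejected (no 's').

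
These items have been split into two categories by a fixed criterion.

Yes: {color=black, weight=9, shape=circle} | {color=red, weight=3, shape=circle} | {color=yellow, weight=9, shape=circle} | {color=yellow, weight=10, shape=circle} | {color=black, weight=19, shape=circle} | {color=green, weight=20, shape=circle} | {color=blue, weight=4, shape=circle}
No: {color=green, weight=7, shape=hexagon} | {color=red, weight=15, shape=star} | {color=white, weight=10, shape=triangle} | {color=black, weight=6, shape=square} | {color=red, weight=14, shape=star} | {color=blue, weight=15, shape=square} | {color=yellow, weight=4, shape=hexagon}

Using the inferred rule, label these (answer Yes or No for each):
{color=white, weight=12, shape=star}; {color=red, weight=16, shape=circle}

No, Yes

Rule: shape is circle. This holds for each 'Yes' example and fails for each 'No' one.
{color=white, weight=12, shape=star}: shape is star — fails this test, so No.
{color=red, weight=16, shape=circle}: shape is circle — has this property, so Yes.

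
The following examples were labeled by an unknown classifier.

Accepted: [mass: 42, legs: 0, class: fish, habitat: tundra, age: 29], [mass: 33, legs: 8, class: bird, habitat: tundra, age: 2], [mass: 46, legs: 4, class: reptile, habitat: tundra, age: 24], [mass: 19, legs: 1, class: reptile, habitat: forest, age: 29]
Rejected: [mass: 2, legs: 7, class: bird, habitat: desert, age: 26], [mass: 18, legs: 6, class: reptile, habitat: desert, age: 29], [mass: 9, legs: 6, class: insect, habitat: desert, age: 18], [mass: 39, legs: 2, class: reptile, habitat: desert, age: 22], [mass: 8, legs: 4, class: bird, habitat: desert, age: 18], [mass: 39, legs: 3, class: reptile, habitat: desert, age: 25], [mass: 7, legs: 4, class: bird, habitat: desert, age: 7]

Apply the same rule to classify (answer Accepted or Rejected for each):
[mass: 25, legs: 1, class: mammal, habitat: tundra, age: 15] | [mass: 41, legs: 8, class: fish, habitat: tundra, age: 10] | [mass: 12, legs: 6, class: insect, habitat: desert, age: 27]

Accepted, Accepted, Rejected

The distinguishing property — habitat is not desert — holds for all the 'Accepted' cases and none of the 'Rejected' cases.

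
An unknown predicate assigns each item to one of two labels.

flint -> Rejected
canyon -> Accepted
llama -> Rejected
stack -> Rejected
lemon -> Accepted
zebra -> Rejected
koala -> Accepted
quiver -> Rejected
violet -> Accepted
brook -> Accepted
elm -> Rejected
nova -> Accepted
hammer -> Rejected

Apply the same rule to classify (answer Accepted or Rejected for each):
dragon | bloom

Accepted, Accepted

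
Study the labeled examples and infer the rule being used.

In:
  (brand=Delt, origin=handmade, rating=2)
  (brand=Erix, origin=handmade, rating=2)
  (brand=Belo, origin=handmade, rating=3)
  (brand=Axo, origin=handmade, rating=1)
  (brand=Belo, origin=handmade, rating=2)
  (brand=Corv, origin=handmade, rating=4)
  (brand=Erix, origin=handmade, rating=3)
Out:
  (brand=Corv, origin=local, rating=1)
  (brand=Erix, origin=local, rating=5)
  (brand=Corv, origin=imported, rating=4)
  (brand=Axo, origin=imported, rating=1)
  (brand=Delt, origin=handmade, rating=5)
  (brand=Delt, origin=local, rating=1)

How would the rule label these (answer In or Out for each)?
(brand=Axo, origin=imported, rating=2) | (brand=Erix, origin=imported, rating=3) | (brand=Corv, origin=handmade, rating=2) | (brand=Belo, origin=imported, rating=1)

Out, Out, In, Out

One predicate separates the groups cleanly: origin is handmade AND rating ≤ 4.
(brand=Axo, origin=imported, rating=2): origin is imported, rating = 2, doesn't match → Out. (brand=Erix, origin=imported, rating=3): origin is imported, rating = 3, doesn't match → Out. (brand=Corv, origin=handmade, rating=2): origin is handmade, rating = 2, passes → In. (brand=Belo, origin=imported, rating=1): origin is imported, rating = 1, doesn't match → Out.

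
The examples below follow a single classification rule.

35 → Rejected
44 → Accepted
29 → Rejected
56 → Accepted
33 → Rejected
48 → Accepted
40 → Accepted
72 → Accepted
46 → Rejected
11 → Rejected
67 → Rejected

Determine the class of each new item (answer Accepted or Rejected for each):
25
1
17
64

Checking candidate rules against both groups, what survives is: multiple of 4.
25: Rejected (25 = 4·6 + 1). 1: Rejected (1 = 4·0 + 1). 17: Rejected (17 = 4·4 + 1). 64: Accepted (64 = 4·16).

Rejected, Rejected, Rejected, Accepted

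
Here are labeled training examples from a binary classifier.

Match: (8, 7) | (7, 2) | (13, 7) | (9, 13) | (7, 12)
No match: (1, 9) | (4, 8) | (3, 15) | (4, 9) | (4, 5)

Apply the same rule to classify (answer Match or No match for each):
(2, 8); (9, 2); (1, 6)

No match, Match, No match

The rule appears to be: first ≥ 5.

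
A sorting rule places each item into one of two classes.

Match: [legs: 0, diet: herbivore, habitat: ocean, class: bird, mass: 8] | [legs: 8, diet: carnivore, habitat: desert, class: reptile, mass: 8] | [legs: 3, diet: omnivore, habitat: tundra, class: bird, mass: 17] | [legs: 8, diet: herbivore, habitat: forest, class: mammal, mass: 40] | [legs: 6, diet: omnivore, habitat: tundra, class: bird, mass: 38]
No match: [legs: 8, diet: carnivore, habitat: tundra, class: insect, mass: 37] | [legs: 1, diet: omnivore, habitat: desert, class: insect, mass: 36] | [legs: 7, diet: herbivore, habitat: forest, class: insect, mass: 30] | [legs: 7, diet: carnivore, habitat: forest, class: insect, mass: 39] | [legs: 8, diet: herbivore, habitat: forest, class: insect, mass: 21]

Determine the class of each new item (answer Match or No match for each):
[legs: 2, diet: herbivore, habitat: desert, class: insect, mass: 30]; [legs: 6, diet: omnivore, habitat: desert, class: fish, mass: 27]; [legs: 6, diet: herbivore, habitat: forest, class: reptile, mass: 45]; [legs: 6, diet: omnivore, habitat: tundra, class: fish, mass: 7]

The simplest hypothesis consistent with all the labels is: class is not insect.

No match, Match, Match, Match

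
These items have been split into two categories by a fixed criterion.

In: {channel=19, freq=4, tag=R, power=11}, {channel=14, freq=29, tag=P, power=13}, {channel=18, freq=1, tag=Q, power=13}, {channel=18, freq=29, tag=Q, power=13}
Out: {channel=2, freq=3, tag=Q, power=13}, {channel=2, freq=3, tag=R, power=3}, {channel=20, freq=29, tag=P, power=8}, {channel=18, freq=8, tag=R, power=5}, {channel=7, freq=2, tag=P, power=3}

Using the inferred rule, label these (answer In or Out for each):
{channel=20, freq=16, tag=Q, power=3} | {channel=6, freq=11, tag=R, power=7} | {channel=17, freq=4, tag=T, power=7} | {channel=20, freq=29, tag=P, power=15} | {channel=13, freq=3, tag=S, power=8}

The distinguishing property — power ≥ 11 AND channel ≥ 7 — holds for all the 'In' cases and none of the 'Out' cases.
{channel=20, freq=16, tag=Q, power=3}: power = 3, channel = 20 — does not fit, so Out.
{channel=6, freq=11, tag=R, power=7}: power = 7, channel = 6 — does not fit, so Out.
{channel=17, freq=4, tag=T, power=7}: power = 7, channel = 17 — does not fit, so Out.
{channel=20, freq=29, tag=P, power=15}: power = 15, channel = 20 — satisfies this, so In.
{channel=13, freq=3, tag=S, power=8}: power = 8, channel = 13 — does not fit, so Out.

Out, Out, Out, In, Out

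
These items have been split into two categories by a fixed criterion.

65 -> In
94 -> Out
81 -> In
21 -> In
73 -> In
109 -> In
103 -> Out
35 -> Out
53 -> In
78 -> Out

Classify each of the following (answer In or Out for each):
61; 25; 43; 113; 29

In, In, Out, In, In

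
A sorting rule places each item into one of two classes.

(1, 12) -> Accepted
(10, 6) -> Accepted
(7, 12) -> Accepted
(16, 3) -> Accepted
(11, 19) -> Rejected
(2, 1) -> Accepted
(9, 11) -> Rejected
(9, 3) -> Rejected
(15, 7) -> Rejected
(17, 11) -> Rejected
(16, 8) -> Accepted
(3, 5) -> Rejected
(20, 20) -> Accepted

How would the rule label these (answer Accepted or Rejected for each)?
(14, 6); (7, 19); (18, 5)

Accepted, Rejected, Accepted

The classifier is using: product is even.
(14, 6): Accepted (14·6 = 84).
(7, 19): Rejected (7·19 = 133).
(18, 5): Accepted (18·5 = 90).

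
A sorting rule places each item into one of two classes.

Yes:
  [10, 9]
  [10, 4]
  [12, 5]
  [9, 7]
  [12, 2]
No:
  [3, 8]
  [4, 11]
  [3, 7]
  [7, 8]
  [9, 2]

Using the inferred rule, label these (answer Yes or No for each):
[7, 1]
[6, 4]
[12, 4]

All 'Yes' examples share one property — first > second AND sum ≥ 14 — and every 'No' example lacks it.
[7, 1]: 7 > 1, 7+1 = 8 — does not satisfy this, so No. [6, 4]: 6 > 4, 6+4 = 10 — does not satisfy this, so No. [12, 4]: 12 > 4, 12+4 = 16 — checks out, so Yes.

No, No, Yes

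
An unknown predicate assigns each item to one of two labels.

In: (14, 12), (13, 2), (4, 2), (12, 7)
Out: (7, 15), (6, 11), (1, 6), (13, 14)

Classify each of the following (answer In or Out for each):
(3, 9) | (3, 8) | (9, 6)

All 'In' examples share one property — first > second — and every 'Out' example lacks it.
(3, 9) → 3 < 9 → Out. (3, 8) → 3 < 8 → Out. (9, 6) → 9 > 6 → In.

Out, Out, In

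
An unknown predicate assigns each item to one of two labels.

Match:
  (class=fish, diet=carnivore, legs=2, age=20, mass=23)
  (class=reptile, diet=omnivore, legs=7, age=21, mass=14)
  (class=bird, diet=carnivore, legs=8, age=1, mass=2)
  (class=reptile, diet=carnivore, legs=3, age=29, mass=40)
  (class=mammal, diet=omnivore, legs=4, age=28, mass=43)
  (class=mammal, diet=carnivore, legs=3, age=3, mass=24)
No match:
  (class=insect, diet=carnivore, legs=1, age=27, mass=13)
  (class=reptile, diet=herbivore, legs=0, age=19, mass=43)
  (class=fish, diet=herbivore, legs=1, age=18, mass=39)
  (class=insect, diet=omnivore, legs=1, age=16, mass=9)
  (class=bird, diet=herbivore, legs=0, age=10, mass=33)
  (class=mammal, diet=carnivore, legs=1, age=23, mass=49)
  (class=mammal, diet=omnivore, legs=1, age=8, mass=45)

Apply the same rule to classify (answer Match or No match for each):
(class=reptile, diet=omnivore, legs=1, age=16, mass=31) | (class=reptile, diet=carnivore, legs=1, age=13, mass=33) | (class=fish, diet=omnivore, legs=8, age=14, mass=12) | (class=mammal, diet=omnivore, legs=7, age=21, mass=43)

One predicate separates the groups cleanly: legs ≥ 2.
No match: (class=reptile, diet=omnivore, legs=1, age=16, mass=31), since legs = 1. No match: (class=reptile, diet=carnivore, legs=1, age=13, mass=33), since legs = 1. Match: (class=fish, diet=omnivore, legs=8, age=14, mass=12), since legs = 8. Match: (class=mammal, diet=omnivore, legs=7, age=21, mass=43), since legs = 7.

No match, No match, Match, Match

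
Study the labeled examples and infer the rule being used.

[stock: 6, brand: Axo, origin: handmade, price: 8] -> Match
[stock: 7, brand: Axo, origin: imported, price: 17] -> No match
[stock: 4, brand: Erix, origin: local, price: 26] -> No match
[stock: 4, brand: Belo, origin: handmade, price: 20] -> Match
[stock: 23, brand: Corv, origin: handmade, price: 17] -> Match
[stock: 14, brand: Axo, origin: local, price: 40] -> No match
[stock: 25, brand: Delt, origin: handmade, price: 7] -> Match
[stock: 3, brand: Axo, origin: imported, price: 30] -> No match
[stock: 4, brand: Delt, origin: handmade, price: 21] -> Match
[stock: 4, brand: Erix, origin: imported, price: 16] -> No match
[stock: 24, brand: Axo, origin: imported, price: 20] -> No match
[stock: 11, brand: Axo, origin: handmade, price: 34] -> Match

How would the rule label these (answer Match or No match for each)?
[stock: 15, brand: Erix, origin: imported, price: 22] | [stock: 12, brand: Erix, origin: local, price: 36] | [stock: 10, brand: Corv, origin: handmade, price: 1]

No match, No match, Match

Rule: origin is handmade. This holds for each 'Match' example and fails for each 'No match' one.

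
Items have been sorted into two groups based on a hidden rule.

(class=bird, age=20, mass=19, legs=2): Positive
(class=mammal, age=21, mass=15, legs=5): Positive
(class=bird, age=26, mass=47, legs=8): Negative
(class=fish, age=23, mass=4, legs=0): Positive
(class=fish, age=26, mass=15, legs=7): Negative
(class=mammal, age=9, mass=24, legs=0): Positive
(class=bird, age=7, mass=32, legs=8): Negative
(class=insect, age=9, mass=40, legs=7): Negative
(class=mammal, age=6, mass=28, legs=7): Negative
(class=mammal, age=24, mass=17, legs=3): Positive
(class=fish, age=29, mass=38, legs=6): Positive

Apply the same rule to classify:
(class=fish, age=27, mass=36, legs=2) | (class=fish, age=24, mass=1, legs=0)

The rule appears to be: legs ≤ 6.
Positive: (class=fish, age=27, mass=36, legs=2), since legs = 2. Positive: (class=fish, age=24, mass=1, legs=0), since legs = 0.

Positive, Positive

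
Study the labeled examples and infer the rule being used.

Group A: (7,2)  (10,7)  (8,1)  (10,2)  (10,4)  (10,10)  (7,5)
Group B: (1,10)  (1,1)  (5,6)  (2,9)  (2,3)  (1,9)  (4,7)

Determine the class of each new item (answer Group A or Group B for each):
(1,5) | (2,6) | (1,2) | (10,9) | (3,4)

Group B, Group B, Group B, Group A, Group B

The simplest hypothesis consistent with all the labels is: first ≥ 6.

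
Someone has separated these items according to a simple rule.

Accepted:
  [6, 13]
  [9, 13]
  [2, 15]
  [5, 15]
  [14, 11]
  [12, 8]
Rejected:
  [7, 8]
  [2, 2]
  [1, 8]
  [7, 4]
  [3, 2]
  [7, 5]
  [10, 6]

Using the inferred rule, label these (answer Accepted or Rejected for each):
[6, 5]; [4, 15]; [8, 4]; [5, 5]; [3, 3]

Every 'Accepted' example satisfies: sum ≥ 17. None of the 'Rejected' examples do.
[6, 5] — 6+5 = 11, hence Rejected.
[4, 15] — 4+15 = 19, hence Accepted.
[8, 4] — 8+4 = 12, hence Rejected.
[5, 5] — 5+5 = 10, hence Rejected.
[3, 3] — 3+3 = 6, hence Rejected.

Rejected, Accepted, Rejected, Rejected, Rejected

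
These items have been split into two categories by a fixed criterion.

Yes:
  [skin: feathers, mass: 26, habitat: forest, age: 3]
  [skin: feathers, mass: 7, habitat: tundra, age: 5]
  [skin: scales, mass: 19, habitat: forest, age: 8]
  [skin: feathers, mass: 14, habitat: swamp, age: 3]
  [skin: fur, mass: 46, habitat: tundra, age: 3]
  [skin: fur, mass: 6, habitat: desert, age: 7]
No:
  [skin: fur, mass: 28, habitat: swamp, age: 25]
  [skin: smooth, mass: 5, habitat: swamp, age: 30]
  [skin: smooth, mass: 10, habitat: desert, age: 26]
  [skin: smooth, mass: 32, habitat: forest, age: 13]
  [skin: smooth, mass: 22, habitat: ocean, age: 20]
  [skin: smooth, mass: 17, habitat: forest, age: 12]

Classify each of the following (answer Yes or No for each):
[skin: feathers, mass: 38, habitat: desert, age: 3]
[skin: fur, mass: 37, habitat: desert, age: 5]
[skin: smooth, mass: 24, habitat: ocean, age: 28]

The distinguishing property — age ≤ 8 — holds for all the 'Yes' cases and none of the 'No' cases.
[skin: feathers, mass: 38, habitat: desert, age: 3] — age = 3, hence Yes.
[skin: fur, mass: 37, habitat: desert, age: 5] — age = 5, hence Yes.
[skin: smooth, mass: 24, habitat: ocean, age: 28] — age = 28, hence No.

Yes, Yes, No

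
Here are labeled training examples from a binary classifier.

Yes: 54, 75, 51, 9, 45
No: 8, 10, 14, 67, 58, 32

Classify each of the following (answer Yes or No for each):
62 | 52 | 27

All 'Yes' examples share one property — multiple of 3 — and every 'No' example lacks it.
62: 62 = 3·20 + 2, does not satisfy this → No.
52: 52 = 3·17 + 1, does not satisfy this → No.
27: 27 = 3·9, matches → Yes.

No, No, Yes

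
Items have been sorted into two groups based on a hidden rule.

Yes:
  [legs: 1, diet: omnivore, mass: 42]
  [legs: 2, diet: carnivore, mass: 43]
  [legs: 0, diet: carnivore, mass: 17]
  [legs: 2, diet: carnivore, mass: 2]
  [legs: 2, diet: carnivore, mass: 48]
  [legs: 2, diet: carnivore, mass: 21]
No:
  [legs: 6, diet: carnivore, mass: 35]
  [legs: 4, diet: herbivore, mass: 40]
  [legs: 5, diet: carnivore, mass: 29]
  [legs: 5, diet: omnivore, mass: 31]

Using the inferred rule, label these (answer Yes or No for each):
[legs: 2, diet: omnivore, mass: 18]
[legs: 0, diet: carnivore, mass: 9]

The distinguishing property — legs ≤ 2 — holds for all the 'Yes' cases and none of the 'No' cases.
[legs: 2, diet: omnivore, mass: 18] → legs = 2 → Yes.
[legs: 0, diet: carnivore, mass: 9] → legs = 0 → Yes.

Yes, Yes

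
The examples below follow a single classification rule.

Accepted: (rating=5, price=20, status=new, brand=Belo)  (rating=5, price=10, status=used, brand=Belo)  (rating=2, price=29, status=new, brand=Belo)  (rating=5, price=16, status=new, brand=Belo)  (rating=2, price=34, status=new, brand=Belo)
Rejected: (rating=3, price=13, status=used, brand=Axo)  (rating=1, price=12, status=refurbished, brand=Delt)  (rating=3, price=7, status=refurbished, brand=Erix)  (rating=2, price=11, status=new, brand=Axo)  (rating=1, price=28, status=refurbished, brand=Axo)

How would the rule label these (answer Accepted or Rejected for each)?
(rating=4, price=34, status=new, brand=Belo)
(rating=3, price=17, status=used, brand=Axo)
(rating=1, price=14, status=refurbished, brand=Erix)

Accepted, Rejected, Rejected

The classifier is using: brand is Belo.
(rating=4, price=34, status=new, brand=Belo) → brand is Belo → Accepted.
(rating=3, price=17, status=used, brand=Axo) → brand is Axo → Rejected.
(rating=1, price=14, status=refurbished, brand=Erix) → brand is Erix → Rejected.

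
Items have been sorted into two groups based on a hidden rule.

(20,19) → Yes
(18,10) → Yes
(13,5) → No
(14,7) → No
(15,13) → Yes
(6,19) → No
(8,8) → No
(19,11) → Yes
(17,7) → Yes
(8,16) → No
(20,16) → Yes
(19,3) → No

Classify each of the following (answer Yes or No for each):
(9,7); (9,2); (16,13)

The pattern is that an item is 'Yes' exactly when: first > second AND sum ≥ 24.
(9,7): 9 > 7, 9+7 = 16 — does not fit, so No.
(9,2): 9 > 2, 9+2 = 11 — does not fit, so No.
(16,13): 16 > 13, 16+13 = 29 — qualifies, so Yes.

No, No, Yes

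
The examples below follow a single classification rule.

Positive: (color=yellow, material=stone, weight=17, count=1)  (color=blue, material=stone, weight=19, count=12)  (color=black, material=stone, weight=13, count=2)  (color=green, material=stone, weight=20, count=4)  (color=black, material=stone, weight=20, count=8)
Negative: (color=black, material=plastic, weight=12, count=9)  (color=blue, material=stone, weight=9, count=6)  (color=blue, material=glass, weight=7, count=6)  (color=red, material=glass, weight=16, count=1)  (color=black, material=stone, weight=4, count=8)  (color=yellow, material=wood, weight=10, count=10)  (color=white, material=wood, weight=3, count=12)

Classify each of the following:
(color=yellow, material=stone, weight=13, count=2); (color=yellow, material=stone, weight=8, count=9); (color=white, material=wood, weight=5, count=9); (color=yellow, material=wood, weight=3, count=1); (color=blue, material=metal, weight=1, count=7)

The rule appears to be: material is stone AND weight ≥ 10.
(color=yellow, material=stone, weight=13, count=2): Positive (material is stone, weight = 13). (color=yellow, material=stone, weight=8, count=9): Negative (material is stone, weight = 8). (color=white, material=wood, weight=5, count=9): Negative (material is wood, weight = 5). (color=yellow, material=wood, weight=3, count=1): Negative (material is wood, weight = 3). (color=blue, material=metal, weight=1, count=7): Negative (material is metal, weight = 1).

Positive, Negative, Negative, Negative, Negative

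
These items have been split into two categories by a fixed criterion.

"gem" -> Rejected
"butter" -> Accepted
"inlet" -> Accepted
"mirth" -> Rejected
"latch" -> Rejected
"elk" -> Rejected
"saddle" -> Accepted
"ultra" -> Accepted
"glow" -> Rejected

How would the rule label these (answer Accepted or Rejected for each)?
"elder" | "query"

Accepted, Accepted

'Accepted' ⟺ has ≥ 2 vowels.
"elder": 2 vowels, matches → Accepted. "query": 2 vowels, matches → Accepted.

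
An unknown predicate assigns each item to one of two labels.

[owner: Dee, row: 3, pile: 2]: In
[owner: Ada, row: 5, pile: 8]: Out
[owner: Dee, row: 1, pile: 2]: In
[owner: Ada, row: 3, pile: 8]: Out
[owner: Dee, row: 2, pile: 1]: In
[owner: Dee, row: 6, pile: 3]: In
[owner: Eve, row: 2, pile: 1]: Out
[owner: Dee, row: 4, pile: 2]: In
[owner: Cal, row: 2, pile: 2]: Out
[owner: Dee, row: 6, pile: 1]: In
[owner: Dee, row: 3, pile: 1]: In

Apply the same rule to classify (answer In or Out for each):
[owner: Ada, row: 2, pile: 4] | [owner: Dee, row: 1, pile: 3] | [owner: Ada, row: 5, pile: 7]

Out, In, Out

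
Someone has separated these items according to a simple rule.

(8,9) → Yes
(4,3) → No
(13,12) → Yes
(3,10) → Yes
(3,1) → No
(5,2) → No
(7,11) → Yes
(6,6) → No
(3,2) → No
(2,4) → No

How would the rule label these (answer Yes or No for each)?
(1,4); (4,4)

The simplest hypothesis consistent with all the labels is: sum ≥ 13.

No, No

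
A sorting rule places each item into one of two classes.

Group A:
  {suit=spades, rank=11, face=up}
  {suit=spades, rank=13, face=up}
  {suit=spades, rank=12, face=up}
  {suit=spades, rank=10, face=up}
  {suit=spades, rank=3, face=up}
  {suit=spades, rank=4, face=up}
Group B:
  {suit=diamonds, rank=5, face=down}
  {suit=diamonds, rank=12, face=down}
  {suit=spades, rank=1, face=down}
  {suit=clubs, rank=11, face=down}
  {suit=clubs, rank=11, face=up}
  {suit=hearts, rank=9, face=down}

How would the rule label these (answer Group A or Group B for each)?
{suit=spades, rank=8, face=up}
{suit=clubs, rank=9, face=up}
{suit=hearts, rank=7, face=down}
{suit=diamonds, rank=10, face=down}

Group A, Group B, Group B, Group B

The simplest hypothesis consistent with all the labels is: face is up AND suit is spades.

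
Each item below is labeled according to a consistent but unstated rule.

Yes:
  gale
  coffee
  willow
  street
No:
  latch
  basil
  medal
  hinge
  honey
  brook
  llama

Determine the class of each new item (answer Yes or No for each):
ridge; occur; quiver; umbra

The simplest hypothesis consistent with all the labels is: even length.
ridge: length 5, lacks this property → No.
occur: length 5, lacks this property → No.
quiver: length 6, has this property → Yes.
umbra: length 5, lacks this property → No.

No, No, Yes, No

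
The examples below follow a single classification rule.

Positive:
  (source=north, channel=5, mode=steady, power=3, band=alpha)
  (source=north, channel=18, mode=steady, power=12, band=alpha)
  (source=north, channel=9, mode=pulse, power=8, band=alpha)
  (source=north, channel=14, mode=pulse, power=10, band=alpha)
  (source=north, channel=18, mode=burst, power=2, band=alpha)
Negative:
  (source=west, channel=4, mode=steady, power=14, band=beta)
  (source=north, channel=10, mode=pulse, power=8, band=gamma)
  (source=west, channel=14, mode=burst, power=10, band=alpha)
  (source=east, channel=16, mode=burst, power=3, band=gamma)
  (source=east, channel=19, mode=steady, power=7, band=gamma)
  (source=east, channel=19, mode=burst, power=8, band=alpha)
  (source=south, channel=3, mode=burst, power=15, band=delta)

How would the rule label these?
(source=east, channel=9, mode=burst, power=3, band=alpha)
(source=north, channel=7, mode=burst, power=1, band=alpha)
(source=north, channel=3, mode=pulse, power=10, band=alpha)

Negative, Positive, Positive

A rule that fits every label: source is north AND band is alpha — true of each 'Positive' example, false of each 'Negative' one.
(source=east, channel=9, mode=burst, power=3, band=alpha): source is east, band is alpha, fails this test → Negative.
(source=north, channel=7, mode=burst, power=1, band=alpha): source is north, band is alpha, has this property → Positive.
(source=north, channel=3, mode=pulse, power=10, band=alpha): source is north, band is alpha, has this property → Positive.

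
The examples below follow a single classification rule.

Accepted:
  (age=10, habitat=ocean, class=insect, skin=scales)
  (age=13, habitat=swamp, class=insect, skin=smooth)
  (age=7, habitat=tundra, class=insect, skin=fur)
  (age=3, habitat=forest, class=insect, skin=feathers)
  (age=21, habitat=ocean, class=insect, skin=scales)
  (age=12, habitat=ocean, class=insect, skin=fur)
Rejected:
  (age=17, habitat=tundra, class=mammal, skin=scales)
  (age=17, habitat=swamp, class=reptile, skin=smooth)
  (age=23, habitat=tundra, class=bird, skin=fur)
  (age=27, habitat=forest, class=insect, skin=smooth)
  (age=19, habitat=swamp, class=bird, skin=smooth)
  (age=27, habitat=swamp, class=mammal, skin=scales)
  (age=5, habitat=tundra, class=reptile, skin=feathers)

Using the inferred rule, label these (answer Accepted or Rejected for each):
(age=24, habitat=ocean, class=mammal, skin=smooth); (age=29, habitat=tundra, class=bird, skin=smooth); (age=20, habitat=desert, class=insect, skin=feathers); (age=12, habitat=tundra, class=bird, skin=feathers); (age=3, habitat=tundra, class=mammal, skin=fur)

The rule appears to be: class is insect AND age ≤ 21.
Rejected: (age=24, habitat=ocean, class=mammal, skin=smooth), since class is mammal, age = 24. Rejected: (age=29, habitat=tundra, class=bird, skin=smooth), since class is bird, age = 29. Accepted: (age=20, habitat=desert, class=insect, skin=feathers), since class is insect, age = 20. Rejected: (age=12, habitat=tundra, class=bird, skin=feathers), since class is bird, age = 12. Rejected: (age=3, habitat=tundra, class=mammal, skin=fur), since class is mammal, age = 3.

Rejected, Rejected, Accepted, Rejected, Rejected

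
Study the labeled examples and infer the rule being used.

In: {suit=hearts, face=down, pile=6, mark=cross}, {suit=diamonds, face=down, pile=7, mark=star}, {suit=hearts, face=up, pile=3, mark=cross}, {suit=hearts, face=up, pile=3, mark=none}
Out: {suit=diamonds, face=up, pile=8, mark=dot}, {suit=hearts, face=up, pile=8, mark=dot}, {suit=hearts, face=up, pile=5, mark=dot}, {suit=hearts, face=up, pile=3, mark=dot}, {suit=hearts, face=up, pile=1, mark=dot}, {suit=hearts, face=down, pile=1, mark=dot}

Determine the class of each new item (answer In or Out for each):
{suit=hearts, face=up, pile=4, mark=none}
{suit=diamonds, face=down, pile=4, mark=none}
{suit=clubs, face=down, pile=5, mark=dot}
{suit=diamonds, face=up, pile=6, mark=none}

In, In, Out, In

All 'In' examples share one property — mark is not dot — and every 'Out' example lacks it.
{suit=hearts, face=up, pile=4, mark=none}: mark is none, satisfies this → In.
{suit=diamonds, face=down, pile=4, mark=none}: mark is none, satisfies this → In.
{suit=clubs, face=down, pile=5, mark=dot}: mark is dot, fails this test → Out.
{suit=diamonds, face=up, pile=6, mark=none}: mark is none, satisfies this → In.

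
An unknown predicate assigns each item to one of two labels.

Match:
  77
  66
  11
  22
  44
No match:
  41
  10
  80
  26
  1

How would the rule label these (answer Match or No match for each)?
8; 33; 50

The pattern is that an item is 'Match' exactly when: multiple of 11.

No match, Match, No match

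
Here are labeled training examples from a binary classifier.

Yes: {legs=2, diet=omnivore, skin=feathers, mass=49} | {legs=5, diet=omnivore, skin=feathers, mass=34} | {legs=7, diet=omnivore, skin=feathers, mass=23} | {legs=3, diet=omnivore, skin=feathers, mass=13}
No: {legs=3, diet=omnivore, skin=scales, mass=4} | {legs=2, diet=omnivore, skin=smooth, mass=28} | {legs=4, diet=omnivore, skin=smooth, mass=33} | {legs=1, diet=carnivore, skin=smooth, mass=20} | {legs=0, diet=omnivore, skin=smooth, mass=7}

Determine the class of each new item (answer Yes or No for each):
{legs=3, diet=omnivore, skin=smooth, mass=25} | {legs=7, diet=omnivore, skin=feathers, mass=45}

No, Yes

The distinguishing property — skin is feathers — holds for all the 'Yes' cases and none of the 'No' cases.
{legs=3, diet=omnivore, skin=smooth, mass=25}: skin is smooth, does not fit → No. {legs=7, diet=omnivore, skin=feathers, mass=45}: skin is feathers, has this property → Yes.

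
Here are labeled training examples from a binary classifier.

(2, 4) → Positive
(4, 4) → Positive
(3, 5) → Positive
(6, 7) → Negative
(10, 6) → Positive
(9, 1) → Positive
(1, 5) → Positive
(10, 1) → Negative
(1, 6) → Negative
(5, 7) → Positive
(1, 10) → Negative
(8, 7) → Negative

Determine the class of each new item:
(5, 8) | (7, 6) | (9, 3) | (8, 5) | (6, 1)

Negative, Negative, Positive, Negative, Negative

The distinguishing property — sum is even — holds for all the 'Positive' cases and none of the 'Negative' cases.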